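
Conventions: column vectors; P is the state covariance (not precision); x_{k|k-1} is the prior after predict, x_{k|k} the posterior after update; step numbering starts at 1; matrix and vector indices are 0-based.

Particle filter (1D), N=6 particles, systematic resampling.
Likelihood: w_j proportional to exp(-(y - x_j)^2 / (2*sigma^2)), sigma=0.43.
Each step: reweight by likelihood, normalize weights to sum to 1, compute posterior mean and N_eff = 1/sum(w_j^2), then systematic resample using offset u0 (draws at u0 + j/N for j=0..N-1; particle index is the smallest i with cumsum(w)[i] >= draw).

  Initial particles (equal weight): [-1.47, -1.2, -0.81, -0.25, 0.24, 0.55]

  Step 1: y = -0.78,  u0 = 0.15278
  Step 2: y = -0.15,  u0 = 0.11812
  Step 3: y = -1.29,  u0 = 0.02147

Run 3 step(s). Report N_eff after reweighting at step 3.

N_eff = 2.4108

step 1: w=[0.1136, 0.2554, 0.4105, 0.1925, 0.0247, 0.0034]  mean=-0.8461  Neff=3.5180  idx=[1, 1, 2, 2, 3, 4]
step 2: w=[0.0216, 0.0216, 0.1308, 0.1308, 0.4136, 0.2816]  mean=-0.2995  Neff=3.5022  idx=[2, 3, 4, 4, 5, 5]
step 3: w=[0.4531, 0.4531, 0.0454, 0.0454, 0.0015, 0.0015]  mean=-0.7560  Neff=2.4108  idx=[0, 0, 0, 1, 1, 1]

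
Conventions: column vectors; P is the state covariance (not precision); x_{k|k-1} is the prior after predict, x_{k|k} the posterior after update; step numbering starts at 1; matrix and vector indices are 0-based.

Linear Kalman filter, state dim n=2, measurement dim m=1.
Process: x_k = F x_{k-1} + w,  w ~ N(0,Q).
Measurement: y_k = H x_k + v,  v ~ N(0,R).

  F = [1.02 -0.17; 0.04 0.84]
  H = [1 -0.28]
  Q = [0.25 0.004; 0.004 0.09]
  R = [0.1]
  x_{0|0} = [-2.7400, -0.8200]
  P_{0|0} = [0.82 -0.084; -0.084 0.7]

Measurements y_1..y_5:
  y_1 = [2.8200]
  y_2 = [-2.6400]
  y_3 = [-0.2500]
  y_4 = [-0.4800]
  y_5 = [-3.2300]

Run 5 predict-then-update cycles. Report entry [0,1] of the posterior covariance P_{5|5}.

step 1: x^-=[-2.6554, -0.7984]  P^-=[1.1525 -0.1339; -0.1339 0.5796]  S=[1.3729]  K=[0.8668; -0.2157]  nu=[5.2518]  x^+=[1.8967, -1.9314]  P^+=[0.1211 0.1228; 0.1228 0.5157]
step 2: x^-=[2.2629, -1.5465]  P^-=[0.3483 0.0397; 0.0397 0.4623]  S=[0.4623]  K=[0.7293; -0.1942]  nu=[-5.3360]  x^+=[-1.6287, -0.5105]  P^+=[0.1024 0.1052; 0.1052 0.4449]
step 3: x^-=[-1.5745, -0.4940]  P^-=[0.3329 0.0340; 0.0340 0.4111]  S=[0.4461]  K=[0.7249; -0.1818]  nu=[1.1861]  x^+=[-0.7146, -0.7096]  P^+=[0.0985 0.0928; 0.0928 0.3964]
step 4: x^-=[-0.6083, -0.6247]  P^-=[0.3317 0.0303; 0.0303 0.3761]  S=[0.4442]  K=[0.7276; -0.1688]  nu=[-0.0467]  x^+=[-0.6422, -0.6168]  P^+=[0.0965 0.0849; 0.0849 0.3634]
step 5: x^-=[-0.5502, -0.5438]  P^-=[0.3315 0.0282; 0.0282 0.3523]  S=[0.4433]  K=[0.7299; -0.1589]  nu=[-2.8321]  x^+=[-2.6174, -0.0937]  P^+=[0.0953 0.0796; 0.0796 0.3411]

P_post[0,1] = 0.0796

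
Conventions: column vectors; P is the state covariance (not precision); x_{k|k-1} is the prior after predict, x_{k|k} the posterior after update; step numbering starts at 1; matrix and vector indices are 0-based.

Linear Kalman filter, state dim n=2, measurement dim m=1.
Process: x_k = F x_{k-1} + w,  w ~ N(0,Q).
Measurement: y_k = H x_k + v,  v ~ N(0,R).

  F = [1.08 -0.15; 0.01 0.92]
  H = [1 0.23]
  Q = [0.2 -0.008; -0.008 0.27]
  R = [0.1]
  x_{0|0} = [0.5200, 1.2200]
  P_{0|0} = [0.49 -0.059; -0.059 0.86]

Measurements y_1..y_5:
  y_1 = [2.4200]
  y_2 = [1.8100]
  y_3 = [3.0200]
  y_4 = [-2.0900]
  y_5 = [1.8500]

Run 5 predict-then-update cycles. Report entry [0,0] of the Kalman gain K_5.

step 1: x^-=[0.3786, 1.1276]  P^-=[0.8100 -0.1799; -0.1799 0.9969]  S=[0.8800]  K=[0.8735; 0.0561]  nu=[1.7821]  x^+=[1.9351, 1.2276]  P^+=[0.1386 -0.2230; -0.2230 0.9941]
step 2: x^-=[1.9058, 1.1487]  P^-=[0.4563 -0.3650; -0.3650 1.1073]  S=[0.4470]  K=[0.8330; -0.2467]  nu=[-0.3600]  x^+=[1.6059, 1.2375]  P^+=[0.1461 -0.2731; -0.2731 1.0801]
step 3: x^-=[1.5488, 1.1546]  P^-=[0.4832 -0.4264; -0.4264 1.1792]  S=[0.4494]  K=[0.8569; -0.3453]  nu=[1.2057]  x^+=[2.5819, 0.7382]  P^+=[0.1532 -0.2934; -0.2934 1.1256]
step 4: x^-=[2.6778, 0.7050]  P^-=[0.4991 -0.4528; -0.4528 1.2173]  S=[0.4552]  K=[0.8676; -0.3796]  nu=[-4.9299]  x^+=[-1.5995, 2.5765]  P^+=[0.1564 -0.3029; -0.3029 1.1517]
step 5: x^-=[-2.1140, 2.3544]  P^-=[0.5065 -0.4657; -0.4657 1.2393]  S=[0.4578]  K=[0.8723; -0.3947]  nu=[3.4225]  x^+=[0.8716, 1.0036]  P^+=[0.1581 -0.3081; -0.3081 1.1680]

K[0,0] = 0.8723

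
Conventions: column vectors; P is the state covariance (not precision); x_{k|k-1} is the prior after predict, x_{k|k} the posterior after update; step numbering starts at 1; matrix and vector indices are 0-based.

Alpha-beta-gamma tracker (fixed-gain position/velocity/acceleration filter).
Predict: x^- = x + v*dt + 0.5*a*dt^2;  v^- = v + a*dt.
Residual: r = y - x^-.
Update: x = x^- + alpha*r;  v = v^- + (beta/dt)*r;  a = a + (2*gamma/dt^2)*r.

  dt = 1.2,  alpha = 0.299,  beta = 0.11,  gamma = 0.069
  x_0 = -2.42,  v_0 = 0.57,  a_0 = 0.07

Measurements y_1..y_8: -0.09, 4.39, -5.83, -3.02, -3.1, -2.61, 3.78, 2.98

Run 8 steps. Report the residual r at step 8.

step 1: x_pred=-1.6856  r=1.5956  x^+=-1.2085  v^+=0.8003  a^+=0.2229
step 2: x_pred=-0.0877  r=4.4777  x^+=1.2511  v^+=1.4782  a^+=0.6520
step 3: x_pred=3.4944  r=-9.3244  x^+=0.7064  v^+=1.4059  a^+=-0.2416
step 4: x_pred=2.2196  r=-5.2396  x^+=0.6530  v^+=0.6357  a^+=-0.7437
step 5: x_pred=0.8804  r=-3.9804  x^+=-0.3098  v^+=-0.6216  a^+=-1.1251
step 6: x_pred=-1.8658  r=-0.7442  x^+=-2.0883  v^+=-2.0400  a^+=-1.1965
step 7: x_pred=-5.3977  r=9.1777  x^+=-2.6536  v^+=-2.6344  a^+=-0.3169
step 8: x_pred=-6.0431  r=9.0231  x^+=-3.3452  v^+=-2.1877  a^+=0.5478

resid = 9.0231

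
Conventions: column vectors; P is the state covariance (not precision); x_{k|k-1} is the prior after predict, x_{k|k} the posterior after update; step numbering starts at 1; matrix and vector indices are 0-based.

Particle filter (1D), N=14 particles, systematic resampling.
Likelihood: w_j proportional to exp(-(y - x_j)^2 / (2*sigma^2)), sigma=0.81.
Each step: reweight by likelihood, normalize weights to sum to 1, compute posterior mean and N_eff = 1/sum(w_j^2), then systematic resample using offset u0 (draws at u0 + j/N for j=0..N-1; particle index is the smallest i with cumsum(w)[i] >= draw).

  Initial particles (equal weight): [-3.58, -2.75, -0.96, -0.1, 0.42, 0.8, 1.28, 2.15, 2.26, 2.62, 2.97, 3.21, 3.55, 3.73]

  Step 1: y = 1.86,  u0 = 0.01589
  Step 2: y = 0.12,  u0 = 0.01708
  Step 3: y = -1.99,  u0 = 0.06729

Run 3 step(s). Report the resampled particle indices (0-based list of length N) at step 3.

resampled_idx = [0, 0, 1, 1, 2, 2, 2, 3, 3, 4, 4, 4, 6, 12]

step 1: w=[0.0000, 0.0000, 0.0005, 0.0113, 0.0433, 0.0894, 0.1629, 0.1974, 0.1863, 0.1355, 0.0823, 0.0525, 0.0239, 0.0147]  mean=2.0496  Neff=7.1990  idx=[4, 5, 6, 6, 6, 7, 7, 8, 8, 8, 9, 9, 10, 11]
step 2: w=[0.3208, 0.2415, 0.1232, 0.1232, 0.1232, 0.0149, 0.0149, 0.0105, 0.0105, 0.0105, 0.0029, 0.0029, 0.0007, 0.0002]  mean=0.9543  Neff=4.8169  idx=[0, 0, 0, 0, 0, 1, 1, 1, 2, 2, 3, 3, 4, 5]
step 3: w=[0.1728, 0.1728, 0.1728, 0.1728, 0.1728, 0.0383, 0.0383, 0.0383, 0.0042, 0.0042, 0.0042, 0.0042, 0.0042, 0.0000]  mean=0.4817  Neff=6.5010  idx=[0, 0, 1, 1, 2, 2, 2, 3, 3, 4, 4, 4, 6, 12]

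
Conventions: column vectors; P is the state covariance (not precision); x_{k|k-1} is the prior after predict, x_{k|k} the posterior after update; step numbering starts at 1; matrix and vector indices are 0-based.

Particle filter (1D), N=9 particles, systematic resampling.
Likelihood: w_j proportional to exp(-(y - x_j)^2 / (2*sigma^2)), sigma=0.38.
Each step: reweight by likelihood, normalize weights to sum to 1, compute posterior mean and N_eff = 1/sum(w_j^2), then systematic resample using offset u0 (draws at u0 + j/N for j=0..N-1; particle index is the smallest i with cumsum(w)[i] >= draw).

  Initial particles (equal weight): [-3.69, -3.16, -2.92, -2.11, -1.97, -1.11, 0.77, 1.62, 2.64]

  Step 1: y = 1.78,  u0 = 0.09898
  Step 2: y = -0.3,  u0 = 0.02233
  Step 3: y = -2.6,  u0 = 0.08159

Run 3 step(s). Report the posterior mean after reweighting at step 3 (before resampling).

post_mean = 1.6200

step 1: w=[0.0000, 0.0000, 0.0000, 0.0000, 0.0000, 0.0000, 0.0286, 0.8958, 0.0756]  mean=1.6728  Neff=1.2362  idx=[7, 7, 7, 7, 7, 7, 7, 7, 8]
step 2: w=[0.1250, 0.1250, 0.1250, 0.1250, 0.1250, 0.1250, 0.1250, 0.1250, 0.0000]  mean=1.6200  Neff=8.0000  idx=[0, 1, 1, 2, 3, 4, 5, 6, 7]
step 3: w=[0.1111, 0.1111, 0.1111, 0.1111, 0.1111, 0.1111, 0.1111, 0.1111, 0.1111]  mean=1.6200  Neff=9.0000  idx=[0, 1, 2, 3, 4, 5, 6, 7, 8]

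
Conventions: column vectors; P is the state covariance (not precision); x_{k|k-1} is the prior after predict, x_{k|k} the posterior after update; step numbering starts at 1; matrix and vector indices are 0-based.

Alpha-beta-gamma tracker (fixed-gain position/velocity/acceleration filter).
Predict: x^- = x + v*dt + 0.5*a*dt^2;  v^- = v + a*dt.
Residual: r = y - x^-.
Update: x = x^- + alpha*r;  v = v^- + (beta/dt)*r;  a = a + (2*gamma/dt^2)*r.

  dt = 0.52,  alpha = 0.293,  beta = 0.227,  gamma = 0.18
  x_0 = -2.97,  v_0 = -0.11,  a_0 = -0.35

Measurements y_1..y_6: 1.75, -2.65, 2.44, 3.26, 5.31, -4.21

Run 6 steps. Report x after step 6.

x_post = 5.7761

step 1: x_pred=-3.0745  r=4.8245  x^+=-1.6609  v^+=1.8141  a^+=6.0732
step 2: x_pred=0.1035  r=-2.7535  x^+=-0.7033  v^+=3.7701  a^+=2.4073
step 3: x_pred=1.5827  r=0.8573  x^+=1.8339  v^+=5.3962  a^+=3.5487
step 4: x_pred=5.1197  r=-1.8597  x^+=4.5748  v^+=6.4297  a^+=1.0728
step 5: x_pred=8.0633  r=-2.7533  x^+=7.2566  v^+=5.7857  a^+=-2.5928
step 6: x_pred=9.9146  r=-14.1246  x^+=5.7761  v^+=-1.7285  a^+=-21.3977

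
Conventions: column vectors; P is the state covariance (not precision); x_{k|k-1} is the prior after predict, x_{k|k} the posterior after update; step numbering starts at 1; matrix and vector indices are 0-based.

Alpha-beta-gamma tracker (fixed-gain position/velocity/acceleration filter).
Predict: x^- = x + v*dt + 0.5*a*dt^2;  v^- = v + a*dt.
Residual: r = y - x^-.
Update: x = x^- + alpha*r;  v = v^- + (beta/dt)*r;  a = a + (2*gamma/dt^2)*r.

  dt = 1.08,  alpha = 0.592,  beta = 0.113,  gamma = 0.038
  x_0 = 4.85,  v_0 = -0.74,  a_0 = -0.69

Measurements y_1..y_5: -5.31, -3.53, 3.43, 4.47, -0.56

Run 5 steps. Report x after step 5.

x_post = -1.4505

step 1: x_pred=3.6484  r=-8.9584  x^+=-1.6550  v^+=-2.4225  a^+=-1.2737
step 2: x_pred=-5.0141  r=1.4841  x^+=-4.1355  v^+=-3.6428  a^+=-1.1770
step 3: x_pred=-8.7562  r=12.1862  x^+=-1.5420  v^+=-3.6390  a^+=-0.3830
step 4: x_pred=-5.6954  r=10.1654  x^+=0.3225  v^+=-2.9890  a^+=0.2794
step 5: x_pred=-2.7427  r=2.1827  x^+=-1.4505  v^+=-2.4589  a^+=0.4216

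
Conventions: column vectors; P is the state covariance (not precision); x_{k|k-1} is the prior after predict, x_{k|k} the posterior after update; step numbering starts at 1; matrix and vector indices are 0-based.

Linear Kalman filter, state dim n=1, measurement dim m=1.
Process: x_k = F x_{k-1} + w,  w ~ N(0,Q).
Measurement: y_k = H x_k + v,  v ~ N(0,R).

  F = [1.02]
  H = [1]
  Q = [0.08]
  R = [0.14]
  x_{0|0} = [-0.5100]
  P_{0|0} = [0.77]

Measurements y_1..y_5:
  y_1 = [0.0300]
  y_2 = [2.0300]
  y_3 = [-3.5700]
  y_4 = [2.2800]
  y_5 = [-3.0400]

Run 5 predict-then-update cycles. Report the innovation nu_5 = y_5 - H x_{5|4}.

innov = [-3.6022]

step 1: x^-=[-0.5202]  P^-=[0.8811]  S=[1.0211]  K=[0.8629]  nu=[0.5502]  x^+=[-0.0454]  P^+=[0.1208]
step 2: x^-=[-0.0463]  P^-=[0.2057]  S=[0.3457]  K=[0.5950]  nu=[2.0763]  x^+=[1.1891]  P^+=[0.0833]
step 3: x^-=[1.2129]  P^-=[0.1667]  S=[0.3067]  K=[0.5435]  nu=[-4.7829]  x^+=[-1.3865]  P^+=[0.0761]
step 4: x^-=[-1.4142]  P^-=[0.1592]  S=[0.2992]  K=[0.5320]  nu=[3.6942]  x^+=[0.5512]  P^+=[0.0745]
step 5: x^-=[0.5622]  P^-=[0.1575]  S=[0.2975]  K=[0.5294]  nu=[-3.6022]  x^+=[-1.3448]  P^+=[0.0741]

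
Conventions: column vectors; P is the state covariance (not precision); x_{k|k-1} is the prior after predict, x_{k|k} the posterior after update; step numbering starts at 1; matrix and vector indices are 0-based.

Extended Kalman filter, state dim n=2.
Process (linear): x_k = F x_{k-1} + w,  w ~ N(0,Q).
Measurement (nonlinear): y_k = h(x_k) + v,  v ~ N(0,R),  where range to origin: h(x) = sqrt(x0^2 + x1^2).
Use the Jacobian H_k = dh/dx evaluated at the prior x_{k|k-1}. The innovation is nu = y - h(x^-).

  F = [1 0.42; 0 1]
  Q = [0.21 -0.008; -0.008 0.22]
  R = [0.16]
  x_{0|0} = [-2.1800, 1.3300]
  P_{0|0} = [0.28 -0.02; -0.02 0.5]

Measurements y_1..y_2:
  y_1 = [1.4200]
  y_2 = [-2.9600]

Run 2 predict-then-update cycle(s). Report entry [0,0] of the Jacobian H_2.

H_jac[0,0] = -0.6585

step 1: x^-=[-1.6214, 1.3300]  P^-=[0.5614 0.1820; 0.1820 0.7200]  H_jac=[-0.7732 0.6342]  S=[0.6067]  K=[-0.5252; 0.5207]  nu=[-0.6771]  x^+=[-1.2658, 0.9774]  P^+=[0.3941 0.3479; 0.3479 0.5555]
step 2: x^-=[-0.8553, 0.9774]  P^-=[0.9943 0.5732; 0.5732 0.7755]  H_jac=[-0.6585 0.7526]  S=[0.4622]  K=[-0.4833; 0.4460]  nu=[-4.2588]  x^+=[1.2028, -0.9218]  P^+=[0.8864 0.6728; 0.6728 0.6836]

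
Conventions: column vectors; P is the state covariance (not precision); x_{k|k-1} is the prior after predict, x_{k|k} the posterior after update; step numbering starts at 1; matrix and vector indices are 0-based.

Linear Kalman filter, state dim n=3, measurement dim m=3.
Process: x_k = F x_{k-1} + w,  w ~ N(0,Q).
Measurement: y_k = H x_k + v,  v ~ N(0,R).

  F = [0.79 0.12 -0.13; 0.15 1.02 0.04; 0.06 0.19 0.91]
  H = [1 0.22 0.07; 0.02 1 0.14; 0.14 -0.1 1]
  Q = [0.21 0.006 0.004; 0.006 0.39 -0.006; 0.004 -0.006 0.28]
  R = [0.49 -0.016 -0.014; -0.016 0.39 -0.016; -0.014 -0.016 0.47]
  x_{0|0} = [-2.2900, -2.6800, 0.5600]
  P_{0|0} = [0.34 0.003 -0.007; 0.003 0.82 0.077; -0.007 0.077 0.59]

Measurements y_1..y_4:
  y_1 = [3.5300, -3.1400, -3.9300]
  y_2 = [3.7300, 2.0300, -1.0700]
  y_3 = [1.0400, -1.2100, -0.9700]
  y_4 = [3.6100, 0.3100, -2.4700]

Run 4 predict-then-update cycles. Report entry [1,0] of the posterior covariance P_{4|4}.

step 1: x^-=[-2.2035, -3.0547, -0.1370]  P^-=[0.4436 0.1361 -0.0290; 0.1361 1.2588 0.2488; -0.0290 0.2488 0.8253]  S=[1.0621 0.4356 0.0925; 0.4356 1.7401 0.2379; 0.0925 0.2379 1.2549]  K=[0.4581 -0.0320 -0.0122; 0.1123 0.7212 -0.0318; -0.0291 0.1327 0.6116]  nu=[6.4151, -0.0221, -3.7900]  x^+=[0.7823, -2.2296, -2.6442]  P^+=[0.2323 -0.0178 -0.0459; -0.0178 0.2800 0.0024; -0.0459 0.0024 0.2924]
step 2: x^-=[0.6942, -2.2626, -2.7829]  P^-=[0.3699 0.0507 -0.0485; 0.0507 0.6812 0.0553; -0.0485 0.0553 0.5285]  S=[0.9127 0.1961 0.0191; 0.1961 1.0990 0.0505; 0.0191 0.0505 0.9865]  K=[0.4200 -0.0278 -0.0085; 0.0931 0.6130 -0.0390; -0.0313 0.0985 0.5188]  nu=[3.7283, 4.6683, 1.3895]  x^+=[2.1183, 0.8921, -1.7188]  P^+=[0.2127 -0.0160 -0.0408; -0.0160 0.2390 -0.0033; -0.0408 -0.0033 0.2481]
step 3: x^-=[2.0039, 1.1589, -1.2675]  P^-=[0.3558 0.0459 -0.0416; 0.0459 0.6382 0.0411; -0.0416 0.0411 0.4889]  S=[0.8948 0.1807 0.0195; 0.1807 1.0510 0.0348; 0.0195 0.0348 0.9511]  K=[0.4110 -0.0256 -0.0037; 0.0913 0.5992 -0.0410; -0.0276 0.0916 0.5008]  nu=[-1.1302, -2.2316, 0.1329]  x^+=[1.5961, -0.2869, -1.3741]  P^+=[0.2079 -0.0154 -0.0377; -0.0154 0.2338 -0.0046; -0.0377 -0.0046 0.2391]
step 4: x^-=[1.4051, -0.1082, -1.2092]  P^-=[0.3521 0.0455 -0.0387; 0.0455 0.6328 0.0390; -0.0387 0.0390 0.4811]  S=[0.8909 0.1791 0.0211; 0.1791 1.0449 0.0322; 0.0211 0.0322 0.9445]  K=[0.4085 -0.0249 -0.0019; 0.0913 0.5973 -0.0414; -0.0259 0.0901 0.4971]  nu=[2.3133, 0.5594, -1.4683]  x^+=[2.3389, 0.4979, -1.9487]  P^+=[0.2065 -0.0152 -0.0366; -0.0152 0.2332 -0.0049; -0.0366 -0.0049 0.2372]

P_post[1,0] = -0.0152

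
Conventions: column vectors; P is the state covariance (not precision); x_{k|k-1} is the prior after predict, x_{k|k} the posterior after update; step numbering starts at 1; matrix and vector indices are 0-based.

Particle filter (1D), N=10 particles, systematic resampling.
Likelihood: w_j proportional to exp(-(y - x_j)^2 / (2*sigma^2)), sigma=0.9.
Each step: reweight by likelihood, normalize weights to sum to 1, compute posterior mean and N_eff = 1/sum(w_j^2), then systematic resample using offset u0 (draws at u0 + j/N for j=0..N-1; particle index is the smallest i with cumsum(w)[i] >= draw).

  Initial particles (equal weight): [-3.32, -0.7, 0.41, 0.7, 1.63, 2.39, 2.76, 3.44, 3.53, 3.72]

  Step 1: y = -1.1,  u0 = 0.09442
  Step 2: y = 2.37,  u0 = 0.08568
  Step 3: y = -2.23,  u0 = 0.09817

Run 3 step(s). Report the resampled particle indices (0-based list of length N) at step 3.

resampled_idx = [0, 0, 0, 0, 0, 1, 1, 2, 2, 9]

step 1: w=[0.0355, 0.6738, 0.1820, 0.1007, 0.0075, 0.0004, 0.0001, 0.0000, 0.0000, 0.0000]  mean=-0.4311  Neff=2.0054  idx=[1, 1, 1, 1, 1, 1, 1, 2, 3, 4]
step 2: w=[0.0030, 0.0030, 0.0030, 0.0030, 0.0030, 0.0030, 0.0030, 0.0928, 0.1777, 0.7088]  mean=1.3033  Neff=1.8427  idx=[7, 8, 8, 9, 9, 9, 9, 9, 9, 9]
step 3: w=[0.5586, 0.2061, 0.2061, 0.0042, 0.0042, 0.0042, 0.0042, 0.0042, 0.0042, 0.0042]  mean=0.5652  Neff=2.5185  idx=[0, 0, 0, 0, 0, 1, 1, 2, 2, 9]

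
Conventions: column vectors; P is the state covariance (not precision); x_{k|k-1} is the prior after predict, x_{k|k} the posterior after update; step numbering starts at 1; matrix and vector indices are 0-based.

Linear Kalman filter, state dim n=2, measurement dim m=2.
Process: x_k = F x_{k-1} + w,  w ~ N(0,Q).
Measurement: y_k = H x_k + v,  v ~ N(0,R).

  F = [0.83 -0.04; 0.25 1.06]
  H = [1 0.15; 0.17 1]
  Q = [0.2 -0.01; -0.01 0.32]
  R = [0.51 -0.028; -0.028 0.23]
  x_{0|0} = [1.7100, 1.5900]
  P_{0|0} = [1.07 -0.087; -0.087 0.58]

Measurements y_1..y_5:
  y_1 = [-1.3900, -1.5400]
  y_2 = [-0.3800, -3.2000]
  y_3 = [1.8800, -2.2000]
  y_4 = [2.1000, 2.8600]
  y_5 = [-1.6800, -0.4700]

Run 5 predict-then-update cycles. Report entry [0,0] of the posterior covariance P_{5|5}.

P_post[0,0] = 0.2094

step 1: x^-=[1.3557, 2.1129]  P^-=[0.9438 0.1118; 0.1118 0.9925]  S=[1.5097 0.3959; 0.3959 1.2877]  K=[0.6318 0.0171; -0.0363 0.7966]  nu=[-3.0626, -3.8834]  x^+=[-0.6458, -0.8695]  P^+=[0.3323 -0.0702; -0.0702 0.1962]
step 2: x^-=[-0.5012, -1.0831]  P^-=[0.4339 -0.0105; -0.0105 0.5240]  S=[0.9525 0.1136; 0.1136 0.7629]  K=[0.4520 0.0156; -0.0103 0.6860]  nu=[0.2837, -2.0317]  x^+=[-0.4048, -2.4797]  P^+=[0.2375 -0.0494; -0.0494 0.1665]
step 3: x^-=[-0.2368, -2.7297]  P^-=[0.3672 -0.0108; -0.0108 0.4957]  S=[0.8851 0.0977; 0.0977 0.7326]  K=[0.4113 0.0156; -0.0026 0.6744]  nu=[2.5262, 0.5699]  x^+=[0.8111, -2.3519]  P^+=[0.2160 -0.0446; -0.0446 0.1628]
step 4: x^-=[0.7673, -2.2903]  P^-=[0.3520 -0.0109; -0.0109 0.4927]  S=[0.8698 0.0946; 0.0946 0.7292]  K=[0.4012 0.0151; -0.0008 0.6733]  nu=[1.6762, 5.0198]  x^+=[1.5155, 1.0882]  P^+=[0.2107 -0.0436; -0.0436 0.1623]
step 5: x^-=[1.2143, 1.5323]  P^-=[0.3483 -0.0111; -0.0111 0.4924]  S=[0.8661 0.0937; 0.0937 0.7287]  K=[0.3987 0.0148; -0.0003 0.6732]  nu=[-3.1242, -2.2088]  x^+=[-0.0638, 0.0465]  P^+=[0.2094 -0.0434; -0.0434 0.1622]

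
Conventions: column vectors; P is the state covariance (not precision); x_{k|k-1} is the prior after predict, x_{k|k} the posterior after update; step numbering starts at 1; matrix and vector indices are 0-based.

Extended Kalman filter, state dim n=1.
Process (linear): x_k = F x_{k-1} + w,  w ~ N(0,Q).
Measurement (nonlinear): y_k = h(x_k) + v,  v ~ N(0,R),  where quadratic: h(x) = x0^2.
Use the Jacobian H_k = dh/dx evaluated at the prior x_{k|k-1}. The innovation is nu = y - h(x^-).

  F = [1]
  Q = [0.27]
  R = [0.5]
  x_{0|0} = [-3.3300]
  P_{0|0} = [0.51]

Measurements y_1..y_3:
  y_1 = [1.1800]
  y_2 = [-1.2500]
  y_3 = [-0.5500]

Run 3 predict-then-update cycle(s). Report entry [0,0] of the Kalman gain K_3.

step 1: x^-=[-3.3300]  P^-=[0.7800]  H_jac=[-6.6600]  S=[35.0974]  K=[-0.1480]  nu=[-9.9089]  x^+=[-1.8634]  P^+=[0.0111]
step 2: x^-=[-1.8634]  P^-=[0.2811]  H_jac=[-3.7267]  S=[4.4043]  K=[-0.2379]  nu=[-4.7222]  x^+=[-0.7401]  P^+=[0.0319]
step 3: x^-=[-0.7401]  P^-=[0.3019]  H_jac=[-1.4802]  S=[1.1615]  K=[-0.3848]  nu=[-1.0978]  x^+=[-0.3177]  P^+=[0.1300]

K[0,0] = -0.3848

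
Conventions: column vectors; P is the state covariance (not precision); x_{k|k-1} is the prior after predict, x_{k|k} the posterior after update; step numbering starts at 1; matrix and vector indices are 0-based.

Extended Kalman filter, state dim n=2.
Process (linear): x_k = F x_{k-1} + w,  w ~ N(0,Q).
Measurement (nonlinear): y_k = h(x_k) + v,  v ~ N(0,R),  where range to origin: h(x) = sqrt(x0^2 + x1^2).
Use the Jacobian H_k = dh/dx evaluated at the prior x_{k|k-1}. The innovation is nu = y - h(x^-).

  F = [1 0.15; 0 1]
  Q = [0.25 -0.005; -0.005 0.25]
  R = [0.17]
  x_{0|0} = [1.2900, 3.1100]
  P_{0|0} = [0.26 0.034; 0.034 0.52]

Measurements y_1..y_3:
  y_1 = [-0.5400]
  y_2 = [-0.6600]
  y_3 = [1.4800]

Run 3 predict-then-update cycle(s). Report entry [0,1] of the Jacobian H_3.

H_jac[0,1] = 0.1846

step 1: x^-=[1.7565, 3.1100]  P^-=[0.5319 0.1070; 0.1070 0.7700]  H_jac=[0.4918 0.8707]  S=[0.9741]  K=[0.3642; 0.7423]  nu=[-4.1117]  x^+=[0.2590, 0.0577]  P^+=[0.4027 -0.1563; -0.1563 0.2332]
step 2: x^-=[0.2677, 0.0577]  P^-=[0.6111 -0.1264; -0.1264 0.4832]  H_jac=[0.9776 0.2107]  S=[0.7233]  K=[0.7890; -0.0300]  nu=[-0.9338]  x^+=[-0.4691, 0.0857]  P^+=[0.1608 -0.1092; -0.1092 0.4826]
step 3: x^-=[-0.4563, 0.0857]  P^-=[0.3888 -0.0418; -0.0418 0.7326]  H_jac=[-0.9828 0.1846]  S=[0.5857]  K=[-0.6656; 0.3011]  nu=[1.0158]  x^+=[-1.1324, 0.3916]  P^+=[0.1293 0.0756; 0.0756 0.6795]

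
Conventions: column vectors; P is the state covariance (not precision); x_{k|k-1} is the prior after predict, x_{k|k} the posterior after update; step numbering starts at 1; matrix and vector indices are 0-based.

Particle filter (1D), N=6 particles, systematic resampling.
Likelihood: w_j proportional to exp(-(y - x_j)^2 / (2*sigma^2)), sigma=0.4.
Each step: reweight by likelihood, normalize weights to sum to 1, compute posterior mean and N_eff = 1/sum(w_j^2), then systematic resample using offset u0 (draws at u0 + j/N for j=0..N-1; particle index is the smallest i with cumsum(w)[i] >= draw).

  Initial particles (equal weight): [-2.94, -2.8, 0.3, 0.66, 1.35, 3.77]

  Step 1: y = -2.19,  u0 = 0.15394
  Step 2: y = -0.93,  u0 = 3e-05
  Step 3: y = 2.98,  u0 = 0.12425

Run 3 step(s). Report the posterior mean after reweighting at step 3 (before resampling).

step 1: w=[0.3555, 0.6445, 0.0000, 0.0000, 0.0000, 0.0000]  mean=-2.8498  Neff=1.8458  idx=[0, 0, 1, 1, 1, 1]
step 2: w=[0.0419, 0.0419, 0.2290, 0.2290, 0.2290, 0.2290]  mean=-2.8117  Neff=4.6875  idx=[0, 2, 3, 3, 4, 5]
step 3: w=[0.0012, 0.1998, 0.1998, 0.1998, 0.1998, 0.1998]  mean=-2.8002  Neff=5.0119  idx=[1, 2, 3, 4, 4, 5]

post_mean = -2.8002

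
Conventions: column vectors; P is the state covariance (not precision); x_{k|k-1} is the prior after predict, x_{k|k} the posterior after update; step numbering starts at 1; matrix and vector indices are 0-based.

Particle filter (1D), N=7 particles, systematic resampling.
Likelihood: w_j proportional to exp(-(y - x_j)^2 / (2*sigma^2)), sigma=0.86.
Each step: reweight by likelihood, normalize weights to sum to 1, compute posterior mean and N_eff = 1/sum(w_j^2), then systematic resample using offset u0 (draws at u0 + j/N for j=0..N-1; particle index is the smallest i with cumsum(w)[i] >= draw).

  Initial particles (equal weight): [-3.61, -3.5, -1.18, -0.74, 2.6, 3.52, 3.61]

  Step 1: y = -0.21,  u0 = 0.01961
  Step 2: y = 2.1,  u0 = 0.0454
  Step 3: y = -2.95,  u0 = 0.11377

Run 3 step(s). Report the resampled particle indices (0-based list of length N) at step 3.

resampled_idx = [0, 0, 1, 2, 4, 5, 6]

step 1: w=[0.0003, 0.0005, 0.3885, 0.6070, 0.0035, 0.0001, 0.0000]  mean=-0.9010  Neff=1.9250  idx=[2, 2, 2, 3, 3, 3, 3]
step 2: w=[0.0361, 0.0361, 0.0361, 0.2229, 0.2229, 0.2229, 0.2229]  mean=-0.7877  Neff=4.9337  idx=[1, 3, 3, 4, 5, 5, 6]
step 3: w=[0.3525, 0.1079, 0.1079, 0.1079, 0.1079, 0.1079, 0.1079]  mean=-0.8951  Neff=5.1506  idx=[0, 0, 1, 2, 4, 5, 6]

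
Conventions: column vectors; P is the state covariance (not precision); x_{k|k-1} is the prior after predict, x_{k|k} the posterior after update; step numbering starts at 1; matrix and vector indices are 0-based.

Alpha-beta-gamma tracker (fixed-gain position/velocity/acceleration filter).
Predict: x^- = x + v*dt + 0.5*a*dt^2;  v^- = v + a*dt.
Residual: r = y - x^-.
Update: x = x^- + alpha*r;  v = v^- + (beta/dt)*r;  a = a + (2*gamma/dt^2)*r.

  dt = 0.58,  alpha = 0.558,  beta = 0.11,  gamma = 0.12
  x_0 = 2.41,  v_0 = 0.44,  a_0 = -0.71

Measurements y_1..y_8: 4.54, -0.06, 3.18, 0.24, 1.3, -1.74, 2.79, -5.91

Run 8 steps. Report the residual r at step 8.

step 1: x_pred=2.5458  r=1.9942  x^+=3.6586  v^+=0.4064  a^+=0.7128
step 2: x_pred=4.0142  r=-4.0742  x^+=1.7408  v^+=0.0471  a^+=-2.1939
step 3: x_pred=1.3991  r=1.7809  x^+=2.3928  v^+=-0.8876  a^+=-0.9233
step 4: x_pred=1.7227  r=-1.4827  x^+=0.8954  v^+=-1.7043  a^+=-1.9812
step 5: x_pred=-0.4264  r=1.7264  x^+=0.5369  v^+=-2.5260  a^+=-0.7495
step 6: x_pred=-1.0542  r=-0.6858  x^+=-1.4369  v^+=-3.0908  a^+=-1.2388
step 7: x_pred=-3.4379  r=6.2279  x^+=0.0373  v^+=-2.6281  a^+=3.2044
step 8: x_pred=-0.9481  r=-4.9619  x^+=-3.7168  v^+=-1.7106  a^+=-0.3356

resid = -4.9619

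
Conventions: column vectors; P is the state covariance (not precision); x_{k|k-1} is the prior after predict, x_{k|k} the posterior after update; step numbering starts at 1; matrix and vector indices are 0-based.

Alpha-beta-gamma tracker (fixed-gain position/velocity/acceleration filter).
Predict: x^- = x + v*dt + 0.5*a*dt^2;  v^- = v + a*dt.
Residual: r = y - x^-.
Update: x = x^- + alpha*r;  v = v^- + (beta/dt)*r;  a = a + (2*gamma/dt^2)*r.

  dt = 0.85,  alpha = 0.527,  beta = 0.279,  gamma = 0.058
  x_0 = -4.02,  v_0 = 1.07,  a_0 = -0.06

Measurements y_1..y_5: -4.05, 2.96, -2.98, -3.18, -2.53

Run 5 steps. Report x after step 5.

step 1: x_pred=-3.1322  r=-0.9178  x^+=-3.6159  v^+=0.7177  a^+=-0.2074
step 2: x_pred=-3.0807  r=6.0407  x^+=0.1027  v^+=2.5243  a^+=0.7625
step 3: x_pred=2.5238  r=-5.5038  x^+=-0.3767  v^+=1.3658  a^+=-0.1212
step 4: x_pred=0.7405  r=-3.9205  x^+=-1.3256  v^+=-0.0240  a^+=-0.7506
step 5: x_pred=-1.6172  r=-0.9128  x^+=-2.0982  v^+=-0.9616  a^+=-0.8972

x_post = -2.0982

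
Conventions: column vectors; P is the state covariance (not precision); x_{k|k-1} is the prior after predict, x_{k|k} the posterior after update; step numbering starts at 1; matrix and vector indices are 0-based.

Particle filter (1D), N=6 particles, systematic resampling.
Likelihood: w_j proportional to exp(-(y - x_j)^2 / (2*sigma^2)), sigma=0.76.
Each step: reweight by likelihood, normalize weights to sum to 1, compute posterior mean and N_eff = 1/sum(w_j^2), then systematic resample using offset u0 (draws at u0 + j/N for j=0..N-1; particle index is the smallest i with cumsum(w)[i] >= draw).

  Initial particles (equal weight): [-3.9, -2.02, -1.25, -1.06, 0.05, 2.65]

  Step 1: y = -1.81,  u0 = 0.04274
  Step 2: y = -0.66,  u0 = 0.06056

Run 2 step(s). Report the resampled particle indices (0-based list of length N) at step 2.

step 1: w=[0.0094, 0.3990, 0.3160, 0.2548, 0.0207, 0.0000]  mean=-1.5069  Neff=3.0815  idx=[1, 1, 1, 2, 2, 3]
step 2: w=[0.0682, 0.0682, 0.0682, 0.2503, 0.2503, 0.2946]  mean=-1.3517  Neff=4.4228  idx=[0, 3, 3, 4, 5, 5]

resampled_idx = [0, 3, 3, 4, 5, 5]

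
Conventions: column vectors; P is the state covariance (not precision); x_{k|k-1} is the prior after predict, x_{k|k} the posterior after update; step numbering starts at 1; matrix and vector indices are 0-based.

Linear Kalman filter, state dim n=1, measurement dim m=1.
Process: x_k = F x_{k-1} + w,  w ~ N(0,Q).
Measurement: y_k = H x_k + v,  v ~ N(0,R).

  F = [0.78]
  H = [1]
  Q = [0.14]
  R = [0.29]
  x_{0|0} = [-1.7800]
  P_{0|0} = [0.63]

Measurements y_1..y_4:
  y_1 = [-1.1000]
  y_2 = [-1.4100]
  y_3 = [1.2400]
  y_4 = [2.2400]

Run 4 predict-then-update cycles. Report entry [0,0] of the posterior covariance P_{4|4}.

P_post[0,0] = 0.1240

step 1: x^-=[-1.3884]  P^-=[0.5233]  S=[0.8133]  K=[0.6434]  nu=[0.2884]  x^+=[-1.2028]  P^+=[0.1866]
step 2: x^-=[-0.9382]  P^-=[0.2535]  S=[0.5435]  K=[0.4664]  nu=[-0.4718]  x^+=[-1.1583]  P^+=[0.1353]
step 3: x^-=[-0.9035]  P^-=[0.2223]  S=[0.5123]  K=[0.4339]  nu=[2.1435]  x^+=[0.0266]  P^+=[0.1258]
step 4: x^-=[0.0208]  P^-=[0.2166]  S=[0.5066]  K=[0.4275]  nu=[2.2192]  x^+=[0.9695]  P^+=[0.1240]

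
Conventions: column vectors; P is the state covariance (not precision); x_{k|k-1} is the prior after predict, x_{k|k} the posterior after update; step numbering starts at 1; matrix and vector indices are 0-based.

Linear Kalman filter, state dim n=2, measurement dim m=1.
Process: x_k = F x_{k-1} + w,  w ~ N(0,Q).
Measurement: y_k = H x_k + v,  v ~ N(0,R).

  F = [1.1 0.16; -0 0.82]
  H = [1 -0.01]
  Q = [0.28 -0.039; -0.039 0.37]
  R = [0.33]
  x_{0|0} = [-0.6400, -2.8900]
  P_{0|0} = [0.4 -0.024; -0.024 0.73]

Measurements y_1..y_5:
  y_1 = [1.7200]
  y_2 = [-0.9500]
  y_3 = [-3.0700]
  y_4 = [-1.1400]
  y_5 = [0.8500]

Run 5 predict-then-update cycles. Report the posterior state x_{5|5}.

x_post = [-0.2392, -0.6739]

step 1: x^-=[-1.1664, -2.3698]  P^-=[0.7742 0.0351; 0.0351 0.8609]  S=[1.1036]  K=[0.7012; 0.0240]  nu=[2.8627]  x^+=[0.8410, -2.3010]  P^+=[0.2316 0.0165; 0.0165 0.8602]
step 2: x^-=[0.5569, -1.8868]  P^-=[0.5880 0.0888; 0.0888 0.9484]  S=[0.9164]  K=[0.6407; 0.0865]  nu=[-1.5258]  x^+=[-0.4207, -2.0188]  P^+=[0.2118 0.0380; 0.0380 0.9415]
step 3: x^-=[-0.7858, -1.6555]  P^-=[0.5738 0.1188; 0.1188 1.0031]  S=[0.9015]  K=[0.6352; 0.1206]  nu=[-2.3008]  x^+=[-2.2471, -1.9330]  P^+=[0.2101 0.0497; 0.0497 0.9900]
step 4: x^-=[-2.7811, -1.5851]  P^-=[0.5771 0.1357; 0.1357 1.0357]  S=[0.9044]  K=[0.6365; 0.1386]  nu=[1.6253]  x^+=[-1.7466, -1.3598]  P^+=[0.2106 0.0559; 0.0559 1.0183]
step 5: x^-=[-2.1388, -1.1150]  P^-=[0.5806 0.1450; 0.1450 1.0547]  S=[0.9078]  K=[0.6380; 0.1482]  nu=[2.9777]  x^+=[-0.2392, -0.6739]  P^+=[0.2111 0.0592; 0.0592 1.0348]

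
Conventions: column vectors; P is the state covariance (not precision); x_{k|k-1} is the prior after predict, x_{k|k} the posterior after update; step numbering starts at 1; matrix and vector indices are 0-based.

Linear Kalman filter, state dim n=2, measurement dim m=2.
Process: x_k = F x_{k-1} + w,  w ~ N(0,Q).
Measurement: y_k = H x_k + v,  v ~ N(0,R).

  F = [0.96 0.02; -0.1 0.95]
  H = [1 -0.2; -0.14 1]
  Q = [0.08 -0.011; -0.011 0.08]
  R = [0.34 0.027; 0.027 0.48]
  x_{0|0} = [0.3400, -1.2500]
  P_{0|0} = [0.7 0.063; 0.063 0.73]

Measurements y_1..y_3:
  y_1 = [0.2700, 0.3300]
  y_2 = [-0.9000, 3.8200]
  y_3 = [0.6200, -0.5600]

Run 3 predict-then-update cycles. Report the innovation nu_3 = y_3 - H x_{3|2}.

innov = [1.1436, -1.9722]

step 1: x^-=[0.3014, -1.2215]  P^-=[0.7278 -0.0070; -0.0070 0.7339]  S=[1.1000 -0.2289; -0.2289 1.2301]  K=[0.6705 0.0362; -0.0161 0.5944]  nu=[-0.2757, 1.5937]  x^+=[0.1743, -0.2698]  P^+=[0.2428 0.0695; 0.0695 0.2946]
step 2: x^-=[0.1619, -0.2737]  P^-=[0.3066 0.0345; 0.0345 0.3351]  S=[0.6462 -0.0475; -0.0475 0.8114]  K=[0.4650 0.0168; -0.0205 0.4058]  nu=[-1.1166, 4.1164]  x^+=[-0.2880, 1.4197]  P^+=[0.1674 0.0441; 0.0441 0.2004]
step 3: x^-=[-0.2481, 1.3775]  P^-=[0.2360 0.0168; 0.0168 0.2542]  S=[0.5795 -0.0396; -0.0396 0.7341]  K=[0.4015 -0.0004; -0.0354 0.3411]  nu=[1.1436, -1.9722]  x^+=[0.2119, 0.6643]  P^+=[0.1426 0.0306; 0.0306 0.1671]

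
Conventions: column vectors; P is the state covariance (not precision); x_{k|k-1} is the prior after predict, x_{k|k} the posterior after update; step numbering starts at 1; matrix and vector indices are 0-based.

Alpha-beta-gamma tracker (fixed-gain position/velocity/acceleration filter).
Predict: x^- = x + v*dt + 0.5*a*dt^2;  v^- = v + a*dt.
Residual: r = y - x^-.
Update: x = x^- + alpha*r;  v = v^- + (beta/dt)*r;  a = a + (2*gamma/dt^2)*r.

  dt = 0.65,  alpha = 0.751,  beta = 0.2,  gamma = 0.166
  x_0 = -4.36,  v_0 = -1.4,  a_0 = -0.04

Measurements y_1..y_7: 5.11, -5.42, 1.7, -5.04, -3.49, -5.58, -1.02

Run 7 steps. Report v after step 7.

v_post = -7.1981

step 1: x_pred=-5.2785  r=10.3885  x^+=2.5233  v^+=1.7704  a^+=8.1232
step 2: x_pred=5.3901  r=-10.8101  x^+=-2.7283  v^+=3.7244  a^+=-0.3713
step 3: x_pred=-0.3859  r=2.0859  x^+=1.1806  v^+=4.1248  a^+=1.2678
step 4: x_pred=4.1296  r=-9.1696  x^+=-2.7568  v^+=2.1275  a^+=-5.9377
step 5: x_pred=-2.6283  r=-0.8617  x^+=-3.2754  v^+=-1.9972  a^+=-6.6148
step 6: x_pred=-5.9710  r=0.3910  x^+=-5.6774  v^+=-6.1765  a^+=-6.3076
step 7: x_pred=-11.0246  r=10.0046  x^+=-3.5111  v^+=-7.1981  a^+=1.5540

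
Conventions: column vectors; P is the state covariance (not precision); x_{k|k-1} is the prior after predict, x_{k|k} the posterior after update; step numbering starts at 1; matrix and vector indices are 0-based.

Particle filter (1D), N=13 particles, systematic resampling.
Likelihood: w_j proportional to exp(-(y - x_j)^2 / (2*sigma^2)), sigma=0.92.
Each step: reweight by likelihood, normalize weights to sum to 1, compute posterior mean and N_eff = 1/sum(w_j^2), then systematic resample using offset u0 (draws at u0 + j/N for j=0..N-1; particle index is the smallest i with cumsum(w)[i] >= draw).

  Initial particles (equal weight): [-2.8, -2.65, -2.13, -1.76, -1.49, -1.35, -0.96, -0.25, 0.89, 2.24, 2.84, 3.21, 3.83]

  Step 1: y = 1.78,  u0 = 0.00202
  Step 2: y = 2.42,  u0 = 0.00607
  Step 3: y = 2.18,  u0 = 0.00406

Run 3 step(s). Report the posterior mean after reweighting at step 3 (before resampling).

post_mean = 2.3322

step 1: w=[0.0000, 0.0000, 0.0000, 0.0002, 0.0007, 0.0012, 0.0047, 0.0349, 0.2494, 0.3514, 0.2051, 0.1190, 0.0333]  mean=2.0843  Neff=4.0940  idx=[5, 8, 8, 8, 9, 9, 9, 9, 9, 10, 10, 11, 11]
step 2: w=[0.0000, 0.0284, 0.0284, 0.0284, 0.1109, 0.1109, 0.1109, 0.1109, 0.1109, 0.1019, 0.1019, 0.0782, 0.0782]  mean=2.3990  Neff=10.3153  idx=[1, 3, 4, 5, 6, 6, 7, 8, 8, 9, 10, 11, 12]
step 3: w=[0.0362, 0.0362, 0.0964, 0.0964, 0.0964, 0.0964, 0.0964, 0.0964, 0.0964, 0.0747, 0.0747, 0.0516, 0.0516]  mean=2.3322  Neff=11.8767  idx=[0, 2, 2, 3, 4, 5, 6, 6, 7, 8, 9, 10, 11]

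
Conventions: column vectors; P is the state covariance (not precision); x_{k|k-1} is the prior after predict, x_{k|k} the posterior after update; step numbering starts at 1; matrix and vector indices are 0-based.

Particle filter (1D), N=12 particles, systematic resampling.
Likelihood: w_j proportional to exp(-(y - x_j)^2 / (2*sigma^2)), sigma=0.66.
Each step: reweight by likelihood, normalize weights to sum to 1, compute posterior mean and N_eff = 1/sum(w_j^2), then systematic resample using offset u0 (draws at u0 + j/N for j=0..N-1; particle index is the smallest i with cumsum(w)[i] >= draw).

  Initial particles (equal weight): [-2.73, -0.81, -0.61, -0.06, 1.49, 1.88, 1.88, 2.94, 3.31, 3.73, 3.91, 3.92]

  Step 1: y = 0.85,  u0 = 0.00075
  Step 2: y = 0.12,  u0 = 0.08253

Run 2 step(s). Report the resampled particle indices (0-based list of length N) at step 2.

resampled_idx = [0, 1, 1, 1, 2, 2, 2, 3, 3, 3, 6, 11]

step 1: w=[0.0000, 0.0243, 0.0498, 0.2222, 0.3592, 0.1701, 0.1701, 0.0038, 0.0006, 0.0000, 0.0000, 0.0000]  mean=1.1246  Neff=4.1789  idx=[1, 3, 3, 3, 4, 4, 4, 4, 5, 5, 6, 6]
step 2: w=[0.0965, 0.2510, 0.2510, 0.2510, 0.0302, 0.0302, 0.0302, 0.0302, 0.0074, 0.0074, 0.0074, 0.0074]  mean=0.1126  Neff=4.9472  idx=[0, 1, 1, 1, 2, 2, 2, 3, 3, 3, 6, 11]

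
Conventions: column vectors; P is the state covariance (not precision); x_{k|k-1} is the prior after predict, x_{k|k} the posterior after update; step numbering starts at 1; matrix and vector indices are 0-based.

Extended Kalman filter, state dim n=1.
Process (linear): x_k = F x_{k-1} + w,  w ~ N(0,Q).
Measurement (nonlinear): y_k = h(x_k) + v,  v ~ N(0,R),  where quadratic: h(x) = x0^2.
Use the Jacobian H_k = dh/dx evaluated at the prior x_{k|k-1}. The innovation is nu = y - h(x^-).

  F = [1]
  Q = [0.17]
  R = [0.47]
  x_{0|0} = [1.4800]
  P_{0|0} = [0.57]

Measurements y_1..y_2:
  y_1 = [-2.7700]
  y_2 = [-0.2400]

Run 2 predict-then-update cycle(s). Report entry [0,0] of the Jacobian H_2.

step 1: x^-=[1.4800]  P^-=[0.7400]  H_jac=[2.9600]  S=[6.9536]  K=[0.3150]  nu=[-4.9604]  x^+=[-0.0825]  P^+=[0.0500]
step 2: x^-=[-0.0825]  P^-=[0.2200]  H_jac=[-0.1651]  S=[0.4760]  K=[-0.0763]  nu=[-0.2468]  x^+=[-0.0637]  P^+=[0.2172]

H_jac[0,0] = -0.1651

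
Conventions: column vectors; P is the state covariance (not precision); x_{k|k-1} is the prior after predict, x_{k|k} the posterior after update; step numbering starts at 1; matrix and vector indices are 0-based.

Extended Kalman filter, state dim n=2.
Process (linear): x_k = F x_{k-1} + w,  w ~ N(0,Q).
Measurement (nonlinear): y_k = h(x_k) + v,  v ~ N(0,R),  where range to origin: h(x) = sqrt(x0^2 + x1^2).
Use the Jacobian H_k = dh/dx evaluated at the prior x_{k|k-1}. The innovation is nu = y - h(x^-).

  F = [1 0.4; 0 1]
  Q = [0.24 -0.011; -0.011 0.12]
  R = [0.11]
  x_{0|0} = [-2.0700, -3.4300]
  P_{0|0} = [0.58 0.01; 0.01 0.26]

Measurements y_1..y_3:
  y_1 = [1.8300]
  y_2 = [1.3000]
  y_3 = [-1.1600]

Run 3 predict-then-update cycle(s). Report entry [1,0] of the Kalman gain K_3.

step 1: x^-=[-3.4420, -3.4300]  P^-=[0.8696 0.1030; 0.1030 0.3800]  H_jac=[-0.7083 -0.7059]  S=[0.8387]  K=[-0.8212; -0.4068]  nu=[-3.0292]  x^+=[-0.9545, -2.1976]  P^+=[0.3041 -0.1772; -0.1772 0.2412]
step 2: x^-=[-1.8335, -2.1976]  P^-=[0.4409 -0.0917; -0.0917 0.3612]  H_jac=[-0.6406 -0.7678]  S=[0.4137]  K=[-0.5126; -0.5284]  nu=[-1.5620]  x^+=[-1.0328, -1.3722]  P^+=[0.3322 -0.2038; -0.2038 0.2457]
step 3: x^-=[-1.5817, -1.3722]  P^-=[0.4485 -0.1165; -0.1165 0.3657]  H_jac=[-0.7554 -0.6553]  S=[0.4076]  K=[-0.6439; -0.3720]  nu=[-3.2540]  x^+=[0.5135, -0.1616]  P^+=[0.2795 -0.2141; -0.2141 0.3093]

K[1,0] = -0.3720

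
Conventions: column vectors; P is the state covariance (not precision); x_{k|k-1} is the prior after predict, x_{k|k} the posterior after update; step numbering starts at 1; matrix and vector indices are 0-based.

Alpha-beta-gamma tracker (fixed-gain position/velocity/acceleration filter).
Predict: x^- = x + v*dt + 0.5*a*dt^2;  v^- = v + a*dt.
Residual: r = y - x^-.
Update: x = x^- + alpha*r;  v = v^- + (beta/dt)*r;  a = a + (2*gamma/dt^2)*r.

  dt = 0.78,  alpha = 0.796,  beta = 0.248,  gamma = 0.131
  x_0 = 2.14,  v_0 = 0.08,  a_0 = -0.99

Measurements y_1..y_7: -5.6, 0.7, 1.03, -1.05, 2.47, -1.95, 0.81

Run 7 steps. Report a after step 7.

step 1: x_pred=1.9012  r=-7.5012  x^+=-4.0697  v^+=-3.0772  a^+=-4.2203
step 2: x_pred=-7.7538  r=8.4538  x^+=-1.0246  v^+=-3.6812  a^+=-0.5798
step 3: x_pred=-4.0723  r=5.1023  x^+=-0.0109  v^+=-2.5112  a^+=1.6174
step 4: x_pred=-1.4775  r=0.4275  x^+=-1.1372  v^+=-1.1136  a^+=1.8016
step 5: x_pred=-1.4578  r=3.9278  x^+=1.6687  v^+=1.5404  a^+=3.4930
step 6: x_pred=3.9328  r=-5.8828  x^+=-0.7499  v^+=2.3945  a^+=0.9596
step 7: x_pred=1.4098  r=-0.5998  x^+=0.9324  v^+=2.9524  a^+=0.7014

a_post = 0.7014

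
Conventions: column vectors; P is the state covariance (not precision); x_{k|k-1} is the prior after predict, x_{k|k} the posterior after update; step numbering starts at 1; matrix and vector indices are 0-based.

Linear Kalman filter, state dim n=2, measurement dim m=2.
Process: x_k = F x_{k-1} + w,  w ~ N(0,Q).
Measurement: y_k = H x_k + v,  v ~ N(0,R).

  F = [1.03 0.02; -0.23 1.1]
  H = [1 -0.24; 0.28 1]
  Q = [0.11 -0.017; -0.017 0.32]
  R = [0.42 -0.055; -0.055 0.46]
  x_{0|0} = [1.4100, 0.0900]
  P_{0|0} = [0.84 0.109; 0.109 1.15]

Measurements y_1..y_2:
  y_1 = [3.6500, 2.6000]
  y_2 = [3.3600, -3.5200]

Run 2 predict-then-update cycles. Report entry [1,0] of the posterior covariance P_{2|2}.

P_post[1,0] = -0.0365

step 1: x^-=[1.4541, -0.2253]  P^-=[1.0061 -0.0677; -0.0677 1.7008]  S=[1.5566 -0.2446; -0.2446 2.2017]  K=[0.6840 0.1732; -0.1890 0.7429]  nu=[2.1418, 2.4182]  x^+=[3.3380, 1.1663]  P^+=[0.2697 -0.0335; -0.0335 0.3615]
step 2: x^-=[3.4614, 0.5152]  P^-=[0.3949 -0.1107; -0.1107 0.7886]  S=[0.9135 -0.2370; -0.2370 1.2176]  K=[0.4859 0.0945; -0.1759 0.5880]  nu=[0.0222, -5.0044]  x^+=[2.9995, -2.4313]  P^+=[0.1901 -0.0365; -0.0365 0.2904]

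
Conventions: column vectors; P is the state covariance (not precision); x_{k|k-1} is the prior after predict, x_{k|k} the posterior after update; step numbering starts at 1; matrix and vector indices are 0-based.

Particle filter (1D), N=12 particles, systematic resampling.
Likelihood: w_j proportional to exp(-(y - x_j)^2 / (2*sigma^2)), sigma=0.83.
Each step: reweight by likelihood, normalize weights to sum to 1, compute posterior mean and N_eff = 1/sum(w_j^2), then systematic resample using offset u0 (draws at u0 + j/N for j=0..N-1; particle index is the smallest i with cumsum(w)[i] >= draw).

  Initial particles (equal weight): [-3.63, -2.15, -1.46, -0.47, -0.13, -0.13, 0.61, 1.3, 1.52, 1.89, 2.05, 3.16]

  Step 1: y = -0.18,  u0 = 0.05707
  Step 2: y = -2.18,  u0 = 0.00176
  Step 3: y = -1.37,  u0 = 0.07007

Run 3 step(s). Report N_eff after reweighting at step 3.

N_eff = 10.6881

step 1: w=[0.0000, 0.0138, 0.0702, 0.2170, 0.2302, 0.2302, 0.1466, 0.0470, 0.0283, 0.0103, 0.0062, 0.0001]  mean=-0.0681  Neff=5.4692  idx=[2, 3, 3, 4, 4, 4, 5, 5, 5, 6, 6, 8]
step 2: w=[0.5640, 0.0984, 0.0984, 0.0389, 0.0389, 0.0389, 0.0389, 0.0389, 0.0389, 0.0029, 0.0029, 0.0000]  mean=-0.9426  Neff=2.8858  idx=[0, 0, 0, 0, 0, 0, 0, 1, 2, 2, 4, 7]
step 3: w=[0.1071, 0.1071, 0.1071, 0.1071, 0.1071, 0.1071, 0.1071, 0.0599, 0.0599, 0.0599, 0.0353, 0.0353]  mean=-1.1883  Neff=10.6881  idx=[0, 1, 2, 2, 3, 4, 5, 6, 6, 8, 9, 11]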